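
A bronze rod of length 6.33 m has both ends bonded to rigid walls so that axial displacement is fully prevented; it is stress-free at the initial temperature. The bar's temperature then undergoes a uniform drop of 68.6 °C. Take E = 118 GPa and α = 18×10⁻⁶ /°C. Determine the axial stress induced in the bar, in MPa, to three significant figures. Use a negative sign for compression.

Free thermal expansion αLΔT = 18e-6 · 6330 · -68.6 = -7.816 mm.
The walls impose strain ε = −(-7.816)/6330 = 1.2348e-03; σ = Eε = 118000 · 1.2348e-03 = 145.7 MPa.

146 MPa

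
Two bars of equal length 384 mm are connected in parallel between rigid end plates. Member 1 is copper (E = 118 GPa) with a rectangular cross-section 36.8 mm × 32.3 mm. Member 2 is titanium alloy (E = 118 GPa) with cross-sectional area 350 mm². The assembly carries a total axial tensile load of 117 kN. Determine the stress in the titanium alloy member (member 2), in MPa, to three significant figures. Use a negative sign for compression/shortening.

A_1 = 1189 mm².
Equal strain + equilibrium ⇒ each member carries load in proportion to AE: A₁E₁ = 140300000 N, A₂E₂ = 41300000 N, ΣAE = 181600000 N.
σ₂ = P·E₂/ΣAE = 117000·118000/181600000 = 76.04 MPa.

76.0 MPa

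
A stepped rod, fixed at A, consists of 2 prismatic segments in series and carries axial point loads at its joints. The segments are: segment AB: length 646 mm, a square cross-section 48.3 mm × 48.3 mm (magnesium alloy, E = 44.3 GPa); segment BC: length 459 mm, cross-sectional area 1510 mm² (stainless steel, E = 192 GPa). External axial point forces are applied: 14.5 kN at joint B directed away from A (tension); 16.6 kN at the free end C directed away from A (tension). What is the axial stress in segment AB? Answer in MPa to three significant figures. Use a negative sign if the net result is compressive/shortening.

13.3 MPa

Internal axial forces (sectioning from the free end, tension +): N_BC = 16.6 kN, N_AB = 31.1 kN.
A_AB = 2333 mm².
σ_AB = N_AB/A_AB = 31100/2333 = 13.33 MPa.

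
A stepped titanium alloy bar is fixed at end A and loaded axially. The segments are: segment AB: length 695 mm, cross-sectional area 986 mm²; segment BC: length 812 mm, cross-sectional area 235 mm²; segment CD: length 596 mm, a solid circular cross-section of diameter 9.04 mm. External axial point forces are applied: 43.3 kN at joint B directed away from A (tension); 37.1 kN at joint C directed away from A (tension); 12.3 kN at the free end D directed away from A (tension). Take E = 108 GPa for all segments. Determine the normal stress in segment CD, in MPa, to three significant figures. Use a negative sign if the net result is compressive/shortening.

Internal axial forces (sectioning from the free end, tension +): N_CD = 12.3 kN, N_BC = 49.4 kN, N_AB = 92.7 kN.
A_CD = 64.18 mm².
σ_CD = N_CD/A_CD = 12300/64.18 = 191.6 MPa.

192 MPa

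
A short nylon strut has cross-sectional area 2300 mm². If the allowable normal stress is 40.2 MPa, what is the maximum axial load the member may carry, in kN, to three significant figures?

92.5 kN

P_max = σ_allow · A = 40.2 · 2300 = 92460 N = 92.46 kN.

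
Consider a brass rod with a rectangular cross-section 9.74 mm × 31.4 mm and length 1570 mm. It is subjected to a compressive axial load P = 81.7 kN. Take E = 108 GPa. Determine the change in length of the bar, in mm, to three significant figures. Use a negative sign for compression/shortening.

A = 305.8 mm².
δ_mech = NL/(AE) = -81700·1570/(305.8·108000) = -3.883 mm.

-3.88 mm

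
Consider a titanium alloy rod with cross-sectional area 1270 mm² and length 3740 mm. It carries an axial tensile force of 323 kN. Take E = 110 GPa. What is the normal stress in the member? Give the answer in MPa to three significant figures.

254 MPa

σ = N/A = 323000/1270 = 254.3 MPa.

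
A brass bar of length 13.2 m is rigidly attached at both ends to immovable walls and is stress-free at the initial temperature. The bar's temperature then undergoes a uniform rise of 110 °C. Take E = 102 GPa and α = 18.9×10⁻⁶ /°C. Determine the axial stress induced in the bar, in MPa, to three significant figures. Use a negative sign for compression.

Free thermal expansion αLΔT = 18.9e-6 · 13200 · 110 = 27.44 mm.
The walls impose strain ε = −(27.44)/13200 = -2.0790e-03; σ = Eε = 102000 · -2.0790e-03 = -212.1 MPa.

-212 MPa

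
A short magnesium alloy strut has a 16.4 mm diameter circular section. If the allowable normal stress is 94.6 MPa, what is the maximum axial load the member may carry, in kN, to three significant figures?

A = 211.2 mm².
P_max = σ_allow · A = 94.6 · 211.2 = 19980 N = 19.98 kN.

20.0 kN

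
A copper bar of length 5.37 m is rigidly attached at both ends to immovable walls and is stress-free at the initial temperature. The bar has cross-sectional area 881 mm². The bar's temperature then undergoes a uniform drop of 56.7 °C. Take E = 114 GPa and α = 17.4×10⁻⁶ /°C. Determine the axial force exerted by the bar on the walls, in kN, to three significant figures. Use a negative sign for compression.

99.1 kN

Free thermal expansion αLΔT = 17.4e-6 · 5370 · -56.7 = -5.298 mm.
The walls impose strain ε = −(-5.298)/5370 = 9.8658e-04; σ = Eε = 114000 · 9.8658e-04 = 112.5 MPa.
Wall reaction R = σ·A = 112.5·881 = 99090 N = 99.09 kN.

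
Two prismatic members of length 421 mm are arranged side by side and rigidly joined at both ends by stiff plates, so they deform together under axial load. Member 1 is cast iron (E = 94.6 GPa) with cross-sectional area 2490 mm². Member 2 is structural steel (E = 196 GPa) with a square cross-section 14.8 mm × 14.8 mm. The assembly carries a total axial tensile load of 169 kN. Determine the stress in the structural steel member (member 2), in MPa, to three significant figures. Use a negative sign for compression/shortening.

A_2 = 219 mm².
Equal strain + equilibrium ⇒ each member carries load in proportion to AE: A₁E₁ = 235600000 N, A₂E₂ = 42930000 N, ΣAE = 278500000 N.
σ₂ = P·E₂/ΣAE = 169000·196000/278500000 = 118.9 MPa.

119 MPa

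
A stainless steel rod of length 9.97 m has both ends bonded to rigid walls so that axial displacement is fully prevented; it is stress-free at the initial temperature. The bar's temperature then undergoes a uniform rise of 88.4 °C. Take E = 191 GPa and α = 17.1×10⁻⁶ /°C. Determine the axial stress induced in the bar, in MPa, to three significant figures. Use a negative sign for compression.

Free thermal expansion αLΔT = 17.1e-6 · 9970 · 88.4 = 15.07 mm.
The walls impose strain ε = −(15.07)/9970 = -1.5116e-03; σ = Eε = 191000 · -1.5116e-03 = -288.7 MPa.

-289 MPa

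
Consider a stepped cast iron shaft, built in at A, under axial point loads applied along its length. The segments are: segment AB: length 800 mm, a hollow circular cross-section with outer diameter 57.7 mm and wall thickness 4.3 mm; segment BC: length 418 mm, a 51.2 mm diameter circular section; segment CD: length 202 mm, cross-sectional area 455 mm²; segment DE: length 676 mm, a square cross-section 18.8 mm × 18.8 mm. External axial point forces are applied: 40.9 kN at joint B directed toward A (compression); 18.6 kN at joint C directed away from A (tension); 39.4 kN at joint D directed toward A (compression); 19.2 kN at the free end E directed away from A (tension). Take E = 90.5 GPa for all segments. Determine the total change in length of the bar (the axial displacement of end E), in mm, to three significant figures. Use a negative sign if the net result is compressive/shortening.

-0.218 mm

Internal axial forces (sectioning from the free end, tension +): N_DE = 19.2 kN, N_CD = -20.2 kN, N_BC = -1.6 kN, N_AB = -42.5 kN.
A_AB = 721.4 mm².
A_BC = 2059 mm².
A_DE = 353.4 mm².
δ_AB = -42500·800/(721.4·90500) = -0.5208 mm
δ_BC = -1600·418/(2059·90500) = -0.003589 mm
δ_CD = -20200·202/(455·90500) = -0.09909 mm
δ_DE = 19200·676/(353.4·90500) = 0.4058 mm
δ = Σδ_i = -0.2177 mm.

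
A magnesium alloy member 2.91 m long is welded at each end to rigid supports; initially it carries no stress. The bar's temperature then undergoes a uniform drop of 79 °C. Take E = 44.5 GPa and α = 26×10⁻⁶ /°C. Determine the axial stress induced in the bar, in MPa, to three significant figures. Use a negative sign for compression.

Free thermal expansion αLΔT = 26e-6 · 2910 · -79 = -5.977 mm.
The walls impose strain ε = −(-5.977)/2910 = 2.0540e-03; σ = Eε = 44500 · 2.0540e-03 = 91.4 MPa.

91.4 MPa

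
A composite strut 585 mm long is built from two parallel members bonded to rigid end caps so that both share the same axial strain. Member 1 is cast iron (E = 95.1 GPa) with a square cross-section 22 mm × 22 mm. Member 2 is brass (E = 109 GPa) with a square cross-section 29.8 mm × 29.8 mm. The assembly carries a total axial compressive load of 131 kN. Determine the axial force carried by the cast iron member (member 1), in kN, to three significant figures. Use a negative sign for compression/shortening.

-42.2 kN

A_1 = 484 mm².
A_2 = 888 mm².
Equal strain + equilibrium ⇒ each member carries load in proportion to AE: A₁E₁ = 46030000 N, A₂E₂ = 96800000 N, ΣAE = 142800000 N.
F₁ = P·A₁E₁/ΣAE = -131000·46030000/142800000 = -42220 N.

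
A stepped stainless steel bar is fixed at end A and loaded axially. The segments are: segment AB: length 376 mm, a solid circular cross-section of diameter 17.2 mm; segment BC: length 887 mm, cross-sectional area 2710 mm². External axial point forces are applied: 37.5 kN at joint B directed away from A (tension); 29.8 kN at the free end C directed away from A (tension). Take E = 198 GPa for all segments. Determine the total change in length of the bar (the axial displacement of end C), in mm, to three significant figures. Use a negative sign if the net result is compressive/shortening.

0.599 mm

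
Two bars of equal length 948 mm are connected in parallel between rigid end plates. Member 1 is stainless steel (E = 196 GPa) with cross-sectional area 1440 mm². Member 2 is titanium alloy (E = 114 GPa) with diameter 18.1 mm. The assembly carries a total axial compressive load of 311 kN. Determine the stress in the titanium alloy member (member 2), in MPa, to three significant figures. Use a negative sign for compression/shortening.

-114 MPa

A_2 = 257.3 mm².
Equal strain + equilibrium ⇒ each member carries load in proportion to AE: A₁E₁ = 282200000 N, A₂E₂ = 29330000 N, ΣAE = 311600000 N.
σ₂ = P·E₂/ΣAE = -311000·114000/311600000 = -113.8 MPa.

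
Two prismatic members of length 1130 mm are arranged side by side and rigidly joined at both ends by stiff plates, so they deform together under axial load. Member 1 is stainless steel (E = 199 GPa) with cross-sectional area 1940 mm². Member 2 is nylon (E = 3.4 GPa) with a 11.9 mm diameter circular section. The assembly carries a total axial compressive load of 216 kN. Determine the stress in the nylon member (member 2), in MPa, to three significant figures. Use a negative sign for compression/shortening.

A_2 = 111.2 mm².
Equal strain + equilibrium ⇒ each member carries load in proportion to AE: A₁E₁ = 386100000 N, A₂E₂ = 378100 N, ΣAE = 386400000 N.
σ₂ = P·E₂/ΣAE = -216000·3400/386400000 = -1.9 MPa.

-1.90 MPa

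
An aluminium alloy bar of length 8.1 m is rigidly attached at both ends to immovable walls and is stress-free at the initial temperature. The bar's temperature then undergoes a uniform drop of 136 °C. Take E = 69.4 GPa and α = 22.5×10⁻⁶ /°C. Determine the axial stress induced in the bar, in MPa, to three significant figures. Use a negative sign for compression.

212 MPa

Free thermal expansion αLΔT = 22.5e-6 · 8100 · -136 = -24.79 mm.
The walls impose strain ε = −(-24.79)/8100 = 3.0600e-03; σ = Eε = 69400 · 3.0600e-03 = 212.4 MPa.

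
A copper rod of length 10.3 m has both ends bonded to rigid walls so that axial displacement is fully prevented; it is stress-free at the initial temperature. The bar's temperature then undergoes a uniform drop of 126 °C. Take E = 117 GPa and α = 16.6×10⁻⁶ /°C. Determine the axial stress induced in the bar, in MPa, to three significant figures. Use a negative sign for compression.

Free thermal expansion αLΔT = 16.6e-6 · 10300 · -126 = -21.54 mm.
The walls impose strain ε = −(-21.54)/10300 = 2.0916e-03; σ = Eε = 117000 · 2.0916e-03 = 244.7 MPa.

245 MPa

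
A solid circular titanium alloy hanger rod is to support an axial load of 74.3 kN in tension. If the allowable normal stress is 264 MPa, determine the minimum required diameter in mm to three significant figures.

18.9 mm

Required area A ≥ P/σ_allow = 74300/264 = 281.4 mm².
For a solid circular section, d ≥ √(4A/π) = 18.93 mm.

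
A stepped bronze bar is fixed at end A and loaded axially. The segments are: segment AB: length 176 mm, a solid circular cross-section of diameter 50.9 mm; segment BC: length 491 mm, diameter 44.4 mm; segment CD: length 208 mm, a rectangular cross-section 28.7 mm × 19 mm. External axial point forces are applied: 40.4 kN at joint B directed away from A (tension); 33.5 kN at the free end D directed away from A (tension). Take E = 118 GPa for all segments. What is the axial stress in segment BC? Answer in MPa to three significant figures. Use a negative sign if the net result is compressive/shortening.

21.6 MPa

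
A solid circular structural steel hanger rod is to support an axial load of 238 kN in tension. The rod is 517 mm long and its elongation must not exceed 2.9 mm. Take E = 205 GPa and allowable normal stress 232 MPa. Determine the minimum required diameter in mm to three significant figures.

36.1 mm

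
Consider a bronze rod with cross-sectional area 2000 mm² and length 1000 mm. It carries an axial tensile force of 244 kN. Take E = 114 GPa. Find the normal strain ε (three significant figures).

0.00107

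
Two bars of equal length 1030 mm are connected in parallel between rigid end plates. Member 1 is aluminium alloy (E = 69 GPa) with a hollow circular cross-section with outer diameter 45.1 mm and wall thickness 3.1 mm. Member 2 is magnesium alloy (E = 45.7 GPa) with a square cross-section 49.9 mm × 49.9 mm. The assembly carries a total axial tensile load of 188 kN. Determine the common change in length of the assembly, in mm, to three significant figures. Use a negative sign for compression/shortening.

1.36 mm

A_1 = 409 mm².
A_2 = 2490 mm².
Equal strain + equilibrium ⇒ each member carries load in proportion to AE: A₁E₁ = 28220000 N, A₂E₂ = 113800000 N, ΣAE = 142000000 N.
δ = PL/ΣAE = 188000·1030/142000000 = 1.363 mm.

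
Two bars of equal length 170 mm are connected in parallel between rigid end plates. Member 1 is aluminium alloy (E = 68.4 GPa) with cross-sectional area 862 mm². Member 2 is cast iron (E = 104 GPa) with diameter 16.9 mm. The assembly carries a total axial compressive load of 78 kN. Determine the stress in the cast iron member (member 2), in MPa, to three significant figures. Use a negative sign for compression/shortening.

-98.6 MPa

A_2 = 224.3 mm².
Equal strain + equilibrium ⇒ each member carries load in proportion to AE: A₁E₁ = 58960000 N, A₂E₂ = 23330000 N, ΣAE = 82290000 N.
σ₂ = P·E₂/ΣAE = -78000·104000/82290000 = -98.58 MPa.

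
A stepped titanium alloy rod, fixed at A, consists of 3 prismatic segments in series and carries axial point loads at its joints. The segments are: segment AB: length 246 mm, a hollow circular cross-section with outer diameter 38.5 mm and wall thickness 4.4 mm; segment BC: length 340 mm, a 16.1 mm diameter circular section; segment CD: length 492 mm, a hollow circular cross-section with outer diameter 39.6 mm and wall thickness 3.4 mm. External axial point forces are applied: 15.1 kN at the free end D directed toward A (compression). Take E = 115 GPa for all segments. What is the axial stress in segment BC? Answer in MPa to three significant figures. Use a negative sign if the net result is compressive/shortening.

-74.2 MPa

Internal axial forces (sectioning from the free end, tension +): N_CD = -15.1 kN, N_BC = -15.1 kN, N_AB = -15.1 kN.
A_BC = 203.6 mm².
σ_BC = N_BC/A_BC = -15100/203.6 = -74.17 MPa.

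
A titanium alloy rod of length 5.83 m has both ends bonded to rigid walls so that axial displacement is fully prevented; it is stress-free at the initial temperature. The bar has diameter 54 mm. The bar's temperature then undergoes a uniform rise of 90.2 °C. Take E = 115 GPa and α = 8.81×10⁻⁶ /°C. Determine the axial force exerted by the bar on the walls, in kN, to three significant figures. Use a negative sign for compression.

-209 kN

Free thermal expansion αLΔT = 8.81e-6 · 5830 · 90.2 = 4.633 mm.
The walls impose strain ε = −(4.633)/5830 = -7.9466e-04; σ = Eε = 115000 · -7.9466e-04 = -91.39 MPa.
Wall reaction R = σ·A = -91.39·2290 = -209300 N = -209.3 kN.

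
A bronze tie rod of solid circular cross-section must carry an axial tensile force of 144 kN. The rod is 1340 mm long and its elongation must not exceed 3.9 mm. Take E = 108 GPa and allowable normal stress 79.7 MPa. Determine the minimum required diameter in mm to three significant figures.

48.0 mm

Required area A ≥ P/σ_allow = 144000/79.7 = 1807 mm².
For a solid circular section, d ≥ √(4A/π) = 47.96 mm.
Elongation limit: A ≥ PL/(Eδ_allow) = 144000·1340/(108000·3.9) = 458.1 mm² ⇒ d ≥ 24.15 mm.
The stress limit governs.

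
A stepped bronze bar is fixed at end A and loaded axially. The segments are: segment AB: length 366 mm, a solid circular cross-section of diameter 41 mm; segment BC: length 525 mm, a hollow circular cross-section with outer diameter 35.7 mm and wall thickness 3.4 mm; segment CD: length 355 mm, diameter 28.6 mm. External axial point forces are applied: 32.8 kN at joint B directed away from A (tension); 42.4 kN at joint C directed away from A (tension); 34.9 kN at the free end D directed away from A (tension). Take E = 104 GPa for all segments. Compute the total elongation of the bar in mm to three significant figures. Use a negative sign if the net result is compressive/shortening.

Internal axial forces (sectioning from the free end, tension +): N_CD = 34.9 kN, N_BC = 77.3 kN, N_AB = 110.1 kN.
A_AB = 1320 mm².
A_BC = 345 mm².
A_CD = 642.4 mm².
δ_AB = 110100·366/(1320·104000) = 0.2935 mm
δ_BC = 77300·525/(345·104000) = 1.131 mm
δ_CD = 34900·355/(642.4·104000) = 0.1854 mm
δ = Σδ_i = 1.61 mm.

1.61 mm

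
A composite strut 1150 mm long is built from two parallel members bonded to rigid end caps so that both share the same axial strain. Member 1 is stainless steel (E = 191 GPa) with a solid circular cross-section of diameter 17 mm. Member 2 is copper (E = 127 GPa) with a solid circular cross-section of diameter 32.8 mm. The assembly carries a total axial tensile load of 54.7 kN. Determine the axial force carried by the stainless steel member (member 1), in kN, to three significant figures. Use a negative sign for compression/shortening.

15.7 kN

A_1 = 227 mm².
A_2 = 845 mm².
Equal strain + equilibrium ⇒ each member carries load in proportion to AE: A₁E₁ = 43350000 N, A₂E₂ = 107300000 N, ΣAE = 150700000 N.
F₁ = P·A₁E₁/ΣAE = 54700·43350000/150700000 = 15740 N.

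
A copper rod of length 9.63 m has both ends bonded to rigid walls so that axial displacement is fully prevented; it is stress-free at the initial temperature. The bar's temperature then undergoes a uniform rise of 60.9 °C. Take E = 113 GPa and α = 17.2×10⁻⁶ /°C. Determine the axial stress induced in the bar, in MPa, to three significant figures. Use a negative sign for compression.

-118 MPa

Free thermal expansion αLΔT = 17.2e-6 · 9630 · 60.9 = 10.09 mm.
The walls impose strain ε = −(10.09)/9630 = -1.0475e-03; σ = Eε = 113000 · -1.0475e-03 = -118.4 MPa.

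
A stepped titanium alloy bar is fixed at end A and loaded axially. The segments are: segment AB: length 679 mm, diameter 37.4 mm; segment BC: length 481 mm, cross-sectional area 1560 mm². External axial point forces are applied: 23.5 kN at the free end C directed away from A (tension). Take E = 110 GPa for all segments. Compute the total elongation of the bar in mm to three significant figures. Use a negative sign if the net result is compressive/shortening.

0.198 mm

Internal axial forces (sectioning from the free end, tension +): N_BC = 23.5 kN, N_AB = 23.5 kN.
A_AB = 1099 mm².
δ_AB = 23500·679/(1099·110000) = 0.132 mm
δ_BC = 23500·481/(1560·110000) = 0.06587 mm
δ = Σδ_i = 0.1979 mm.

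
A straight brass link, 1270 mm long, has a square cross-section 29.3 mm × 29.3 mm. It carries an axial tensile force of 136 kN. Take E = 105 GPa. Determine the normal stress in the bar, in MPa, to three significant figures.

158 MPa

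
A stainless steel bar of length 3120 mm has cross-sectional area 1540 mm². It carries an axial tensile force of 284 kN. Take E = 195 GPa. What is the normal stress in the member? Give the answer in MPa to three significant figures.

σ = N/A = 284000/1540 = 184.4 MPa.

184 MPa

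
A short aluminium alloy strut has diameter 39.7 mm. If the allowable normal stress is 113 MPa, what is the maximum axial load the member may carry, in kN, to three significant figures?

A = 1238 mm².
P_max = σ_allow · A = 113 · 1238 = 139900 N = 139.9 kN.

140 kN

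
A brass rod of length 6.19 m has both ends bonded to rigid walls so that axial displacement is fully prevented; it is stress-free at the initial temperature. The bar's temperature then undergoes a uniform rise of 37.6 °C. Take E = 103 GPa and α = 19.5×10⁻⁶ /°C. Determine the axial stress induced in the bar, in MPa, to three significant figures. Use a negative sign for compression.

Free thermal expansion αLΔT = 19.5e-6 · 6190 · 37.6 = 4.539 mm.
The walls impose strain ε = −(4.539)/6190 = -7.3320e-04; σ = Eε = 103000 · -7.3320e-04 = -75.52 MPa.

-75.5 MPa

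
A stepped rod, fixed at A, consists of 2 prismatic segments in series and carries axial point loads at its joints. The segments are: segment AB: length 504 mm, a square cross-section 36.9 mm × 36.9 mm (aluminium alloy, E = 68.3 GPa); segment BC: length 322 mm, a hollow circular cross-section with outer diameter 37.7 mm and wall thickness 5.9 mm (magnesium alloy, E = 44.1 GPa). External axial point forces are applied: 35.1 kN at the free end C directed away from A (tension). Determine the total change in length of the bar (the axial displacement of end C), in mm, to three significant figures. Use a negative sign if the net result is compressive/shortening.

Internal axial forces (sectioning from the free end, tension +): N_BC = 35.1 kN, N_AB = 35.1 kN.
A_AB = 1362 mm².
A_BC = 589.4 mm².
δ_AB = 35100·504/(1362·68300) = 0.1902 mm
δ_BC = 35100·322/(589.4·44100) = 0.4348 mm
δ = Σδ_i = 0.625 mm.

0.625 mm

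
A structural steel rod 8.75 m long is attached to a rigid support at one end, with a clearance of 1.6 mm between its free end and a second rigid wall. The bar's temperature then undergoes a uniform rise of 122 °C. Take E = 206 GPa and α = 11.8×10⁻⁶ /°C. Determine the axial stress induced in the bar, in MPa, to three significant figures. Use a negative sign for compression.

Free thermal expansion αLΔT = 11.8e-6 · 8750 · 122 = 12.6 mm.
The walls engage after the gap closes; constrained expansion = 12.6 − 1.6 = 11 mm.
The walls impose strain ε = −(11)/8750 = -1.2567e-03; σ = Eε = 206000 · -1.2567e-03 = -258.9 MPa.

-259 MPa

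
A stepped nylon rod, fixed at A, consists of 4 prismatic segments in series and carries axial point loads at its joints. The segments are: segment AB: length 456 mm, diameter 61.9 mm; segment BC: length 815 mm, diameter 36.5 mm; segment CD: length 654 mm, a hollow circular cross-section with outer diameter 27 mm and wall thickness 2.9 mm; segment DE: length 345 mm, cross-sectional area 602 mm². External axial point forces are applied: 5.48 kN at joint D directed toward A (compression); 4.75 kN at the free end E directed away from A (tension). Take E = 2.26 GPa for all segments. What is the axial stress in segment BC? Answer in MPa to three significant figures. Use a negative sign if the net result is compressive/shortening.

-0.698 MPa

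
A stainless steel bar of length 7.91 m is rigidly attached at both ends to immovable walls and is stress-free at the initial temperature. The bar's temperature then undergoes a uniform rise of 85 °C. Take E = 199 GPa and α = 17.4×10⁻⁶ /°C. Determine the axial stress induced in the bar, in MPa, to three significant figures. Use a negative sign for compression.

Free thermal expansion αLΔT = 17.4e-6 · 7910 · 85 = 11.7 mm.
The walls impose strain ε = −(11.7)/7910 = -1.4790e-03; σ = Eε = 199000 · -1.4790e-03 = -294.3 MPa.

-294 MPa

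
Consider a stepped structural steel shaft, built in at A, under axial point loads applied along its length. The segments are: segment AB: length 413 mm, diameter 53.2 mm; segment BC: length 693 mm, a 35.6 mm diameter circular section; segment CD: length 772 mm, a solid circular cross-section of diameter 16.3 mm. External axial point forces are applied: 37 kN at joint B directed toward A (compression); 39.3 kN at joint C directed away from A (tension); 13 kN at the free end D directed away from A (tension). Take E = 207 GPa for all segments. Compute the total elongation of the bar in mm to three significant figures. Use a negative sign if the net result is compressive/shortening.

0.422 mm

Internal axial forces (sectioning from the free end, tension +): N_CD = 13 kN, N_BC = 52.3 kN, N_AB = 15.3 kN.
A_AB = 2223 mm².
A_BC = 995.4 mm².
A_CD = 208.7 mm².
δ_AB = 15300·413/(2223·207000) = 0.01373 mm
δ_BC = 52300·693/(995.4·207000) = 0.1759 mm
δ_CD = 13000·772/(208.7·207000) = 0.2323 mm
δ = Σδ_i = 0.422 mm.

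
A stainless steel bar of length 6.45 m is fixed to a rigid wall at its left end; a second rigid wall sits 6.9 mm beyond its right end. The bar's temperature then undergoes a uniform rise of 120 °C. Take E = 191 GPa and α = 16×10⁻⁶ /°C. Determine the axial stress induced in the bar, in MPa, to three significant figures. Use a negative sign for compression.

Free thermal expansion αLΔT = 16e-6 · 6450 · 120 = 12.38 mm.
The walls engage after the gap closes; constrained expansion = 12.38 − 6.9 = 5.484 mm.
The walls impose strain ε = −(5.484)/6450 = -8.5023e-04; σ = Eε = 191000 · -8.5023e-04 = -162.4 MPa.

-162 MPa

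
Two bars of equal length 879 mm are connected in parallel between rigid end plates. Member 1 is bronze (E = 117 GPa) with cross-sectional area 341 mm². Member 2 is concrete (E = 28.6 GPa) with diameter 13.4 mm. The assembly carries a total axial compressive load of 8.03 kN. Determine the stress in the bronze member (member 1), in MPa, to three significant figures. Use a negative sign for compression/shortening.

-21.4 MPa

A_2 = 141 mm².
Equal strain + equilibrium ⇒ each member carries load in proportion to AE: A₁E₁ = 39900000 N, A₂E₂ = 4033000 N, ΣAE = 43930000 N.
σ₁ = P·E₁/ΣAE = -8030·117000/43930000 = -21.39 MPa.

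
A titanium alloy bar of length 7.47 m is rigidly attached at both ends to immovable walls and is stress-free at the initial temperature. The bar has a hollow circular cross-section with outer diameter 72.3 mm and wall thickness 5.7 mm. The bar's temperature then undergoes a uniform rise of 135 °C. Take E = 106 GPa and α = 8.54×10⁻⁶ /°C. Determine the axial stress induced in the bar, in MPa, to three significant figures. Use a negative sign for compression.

Free thermal expansion αLΔT = 8.54e-6 · 7470 · 135 = 8.612 mm.
The walls impose strain ε = −(8.612)/7470 = -1.1529e-03; σ = Eε = 106000 · -1.1529e-03 = -122.2 MPa.

-122 MPa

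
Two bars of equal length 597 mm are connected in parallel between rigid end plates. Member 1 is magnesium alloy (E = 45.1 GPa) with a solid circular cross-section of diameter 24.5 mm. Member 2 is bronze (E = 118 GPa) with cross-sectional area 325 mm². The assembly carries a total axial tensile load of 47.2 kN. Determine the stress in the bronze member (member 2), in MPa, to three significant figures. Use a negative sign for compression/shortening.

A_1 = 471.4 mm².
Equal strain + equilibrium ⇒ each member carries load in proportion to AE: A₁E₁ = 21260000 N, A₂E₂ = 38350000 N, ΣAE = 59610000 N.
σ₂ = P·E₂/ΣAE = 47200·118000/59610000 = 93.43 MPa.

93.4 MPa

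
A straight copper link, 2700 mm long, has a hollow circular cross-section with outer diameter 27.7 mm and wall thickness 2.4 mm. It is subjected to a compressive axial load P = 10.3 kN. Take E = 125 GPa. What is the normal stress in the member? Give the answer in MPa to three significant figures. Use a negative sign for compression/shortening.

A = 190.8 mm².
σ = N/A = -10300/190.8 = -54 MPa.

-54.0 MPa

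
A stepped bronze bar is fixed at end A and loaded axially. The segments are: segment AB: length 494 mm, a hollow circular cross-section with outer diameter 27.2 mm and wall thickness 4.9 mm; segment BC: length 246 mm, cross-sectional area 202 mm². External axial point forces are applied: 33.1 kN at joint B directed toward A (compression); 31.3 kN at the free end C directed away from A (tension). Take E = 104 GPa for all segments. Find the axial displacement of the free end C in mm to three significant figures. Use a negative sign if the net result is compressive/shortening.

Internal axial forces (sectioning from the free end, tension +): N_BC = 31.3 kN, N_AB = -1.8 kN.
A_AB = 343.3 mm².
δ_AB = -1800·494/(343.3·104000) = -0.02491 mm
δ_BC = 31300·246/(202·104000) = 0.3665 mm
δ = Σδ_i = 0.3416 mm.

0.342 mm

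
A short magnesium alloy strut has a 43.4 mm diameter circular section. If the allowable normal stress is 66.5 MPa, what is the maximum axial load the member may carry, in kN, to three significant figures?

A = 1479 mm².
P_max = σ_allow · A = 66.5 · 1479 = 98380 N = 98.38 kN.

98.4 kN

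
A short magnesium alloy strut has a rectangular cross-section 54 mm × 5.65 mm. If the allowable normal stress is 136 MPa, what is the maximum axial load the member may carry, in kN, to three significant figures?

41.5 kN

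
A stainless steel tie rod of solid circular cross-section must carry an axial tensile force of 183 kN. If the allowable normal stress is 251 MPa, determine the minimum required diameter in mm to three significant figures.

Required area A ≥ P/σ_allow = 183000/251 = 729.1 mm².
For a solid circular section, d ≥ √(4A/π) = 30.47 mm.

30.5 mm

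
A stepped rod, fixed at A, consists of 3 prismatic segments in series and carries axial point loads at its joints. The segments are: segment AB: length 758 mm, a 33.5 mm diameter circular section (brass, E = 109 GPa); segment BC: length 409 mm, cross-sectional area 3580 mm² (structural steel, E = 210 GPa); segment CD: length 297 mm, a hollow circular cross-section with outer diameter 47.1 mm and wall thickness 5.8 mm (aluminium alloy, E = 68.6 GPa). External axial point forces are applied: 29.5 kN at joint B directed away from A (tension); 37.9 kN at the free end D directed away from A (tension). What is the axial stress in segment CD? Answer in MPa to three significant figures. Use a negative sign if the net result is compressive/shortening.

Internal axial forces (sectioning from the free end, tension +): N_CD = 37.9 kN, N_BC = 37.9 kN, N_AB = 67.4 kN.
A_CD = 752.5 mm².
σ_CD = N_CD/A_CD = 37900/752.5 = 50.36 MPa.

50.4 MPa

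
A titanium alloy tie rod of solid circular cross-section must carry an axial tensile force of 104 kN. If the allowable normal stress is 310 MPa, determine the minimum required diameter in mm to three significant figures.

20.7 mm

Required area A ≥ P/σ_allow = 104000/310 = 335.5 mm².
For a solid circular section, d ≥ √(4A/π) = 20.67 mm.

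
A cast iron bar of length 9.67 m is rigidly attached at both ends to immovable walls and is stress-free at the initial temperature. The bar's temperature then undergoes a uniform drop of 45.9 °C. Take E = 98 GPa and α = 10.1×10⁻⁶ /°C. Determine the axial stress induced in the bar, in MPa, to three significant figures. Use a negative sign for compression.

Free thermal expansion αLΔT = 10.1e-6 · 9670 · -45.9 = -4.483 mm.
The walls impose strain ε = −(-4.483)/9670 = 4.6359e-04; σ = Eε = 98000 · 4.6359e-04 = 45.43 MPa.

45.4 MPa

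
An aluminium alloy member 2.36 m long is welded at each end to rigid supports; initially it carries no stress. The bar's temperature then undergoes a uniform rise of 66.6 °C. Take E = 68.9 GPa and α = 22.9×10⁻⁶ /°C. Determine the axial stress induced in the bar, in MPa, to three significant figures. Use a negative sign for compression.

Free thermal expansion αLΔT = 22.9e-6 · 2360 · 66.6 = 3.599 mm.
The walls impose strain ε = −(3.599)/2360 = -1.5251e-03; σ = Eε = 68900 · -1.5251e-03 = -105.1 MPa.

-105 MPa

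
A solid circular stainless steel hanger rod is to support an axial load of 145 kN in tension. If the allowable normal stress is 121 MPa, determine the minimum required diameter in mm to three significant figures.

Required area A ≥ P/σ_allow = 145000/121 = 1198 mm².
For a solid circular section, d ≥ √(4A/π) = 39.06 mm.

39.1 mm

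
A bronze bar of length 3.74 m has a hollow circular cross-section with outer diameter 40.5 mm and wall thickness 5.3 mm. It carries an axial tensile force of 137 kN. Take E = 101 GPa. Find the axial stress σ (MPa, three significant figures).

234 MPa

A = 586.1 mm².
σ = N/A = 137000/586.1 = 233.8 MPa.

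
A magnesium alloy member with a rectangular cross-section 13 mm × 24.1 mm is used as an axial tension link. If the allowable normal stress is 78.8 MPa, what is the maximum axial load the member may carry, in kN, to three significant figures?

A = 313.3 mm².
P_max = σ_allow · A = 78.8 · 313.3 = 24690 N = 24.69 kN.

24.7 kN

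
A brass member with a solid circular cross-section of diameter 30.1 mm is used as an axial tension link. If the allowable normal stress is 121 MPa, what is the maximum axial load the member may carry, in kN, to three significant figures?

86.1 kN

A = 711.6 mm².
P_max = σ_allow · A = 121 · 711.6 = 86100 N = 86.1 kN.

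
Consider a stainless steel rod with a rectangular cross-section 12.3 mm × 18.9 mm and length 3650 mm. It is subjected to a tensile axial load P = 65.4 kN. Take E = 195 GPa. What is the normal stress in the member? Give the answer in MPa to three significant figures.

281 MPa

A = 232.5 mm².
σ = N/A = 65400/232.5 = 281.3 MPa.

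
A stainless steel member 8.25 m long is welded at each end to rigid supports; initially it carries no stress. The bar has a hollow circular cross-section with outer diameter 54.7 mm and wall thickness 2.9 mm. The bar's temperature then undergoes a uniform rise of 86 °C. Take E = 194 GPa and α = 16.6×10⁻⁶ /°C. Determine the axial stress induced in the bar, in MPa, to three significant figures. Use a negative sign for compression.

Free thermal expansion αLΔT = 16.6e-6 · 8250 · 86 = 11.78 mm.
The walls impose strain ε = −(11.78)/8250 = -1.4276e-03; σ = Eε = 194000 · -1.4276e-03 = -277 MPa.

-277 MPa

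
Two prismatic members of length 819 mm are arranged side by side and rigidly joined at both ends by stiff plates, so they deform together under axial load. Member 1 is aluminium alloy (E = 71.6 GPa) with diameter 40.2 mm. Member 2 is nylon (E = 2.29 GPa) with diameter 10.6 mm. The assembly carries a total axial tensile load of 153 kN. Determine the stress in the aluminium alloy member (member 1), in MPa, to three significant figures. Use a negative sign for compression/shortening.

A_1 = 1269 mm².
A_2 = 88.25 mm².
Equal strain + equilibrium ⇒ each member carries load in proportion to AE: A₁E₁ = 90880000 N, A₂E₂ = 202100 N, ΣAE = 91080000 N.
σ₁ = P·E₁/ΣAE = 153000·71600/91080000 = 120.3 MPa.

120 MPa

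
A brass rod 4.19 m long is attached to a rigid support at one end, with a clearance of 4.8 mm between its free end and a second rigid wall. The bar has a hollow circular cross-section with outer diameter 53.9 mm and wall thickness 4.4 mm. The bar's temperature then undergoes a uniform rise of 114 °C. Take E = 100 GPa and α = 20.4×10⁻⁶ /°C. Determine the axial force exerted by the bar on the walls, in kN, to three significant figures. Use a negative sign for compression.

Free thermal expansion αLΔT = 20.4e-6 · 4190 · 114 = 9.744 mm.
The walls engage after the gap closes; constrained expansion = 9.744 − 4.8 = 4.944 mm.
The walls impose strain ε = −(4.944)/4190 = -1.1800e-03; σ = Eε = 100000 · -1.1800e-03 = -118 MPa.
Wall reaction R = σ·A = -118·684.2 = -80740 N = -80.74 kN.

-80.7 kN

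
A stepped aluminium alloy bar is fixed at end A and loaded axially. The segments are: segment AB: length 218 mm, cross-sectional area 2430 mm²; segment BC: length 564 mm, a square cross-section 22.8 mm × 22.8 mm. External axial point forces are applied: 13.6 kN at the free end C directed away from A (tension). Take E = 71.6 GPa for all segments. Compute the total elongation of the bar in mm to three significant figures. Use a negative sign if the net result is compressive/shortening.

Internal axial forces (sectioning from the free end, tension +): N_BC = 13.6 kN, N_AB = 13.6 kN.
A_BC = 519.8 mm².
δ_AB = 13600·218/(2430·71600) = 0.01704 mm
δ_BC = 13600·564/(519.8·71600) = 0.2061 mm
δ = Σδ_i = 0.2231 mm.

0.223 mm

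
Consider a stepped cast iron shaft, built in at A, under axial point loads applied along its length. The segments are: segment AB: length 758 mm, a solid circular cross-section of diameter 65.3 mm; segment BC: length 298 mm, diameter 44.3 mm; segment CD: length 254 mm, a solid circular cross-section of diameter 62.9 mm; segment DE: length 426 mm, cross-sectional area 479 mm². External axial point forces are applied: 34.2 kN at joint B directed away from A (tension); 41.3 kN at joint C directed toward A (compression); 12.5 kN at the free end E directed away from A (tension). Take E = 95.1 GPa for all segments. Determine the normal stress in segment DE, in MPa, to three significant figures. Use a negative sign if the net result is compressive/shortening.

26.1 MPa

Internal axial forces (sectioning from the free end, tension +): N_DE = 12.5 kN, N_CD = 12.5 kN, N_BC = -28.8 kN, N_AB = 5.4 kN.
σ_DE = N_DE/A_DE = 12500/479 = 26.1 MPa.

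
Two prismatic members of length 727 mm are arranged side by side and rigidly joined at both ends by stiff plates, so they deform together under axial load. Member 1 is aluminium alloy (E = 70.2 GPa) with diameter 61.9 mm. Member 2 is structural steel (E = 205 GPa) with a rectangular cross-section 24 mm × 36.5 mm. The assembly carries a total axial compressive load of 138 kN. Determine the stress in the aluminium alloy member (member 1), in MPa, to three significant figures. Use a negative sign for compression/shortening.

A_1 = 3009 mm².
A_2 = 876 mm².
Equal strain + equilibrium ⇒ each member carries load in proportion to AE: A₁E₁ = 211300000 N, A₂E₂ = 179600000 N, ΣAE = 390800000 N.
σ₁ = P·E₁/ΣAE = -138000·70200/390800000 = -24.79 MPa.

-24.8 MPa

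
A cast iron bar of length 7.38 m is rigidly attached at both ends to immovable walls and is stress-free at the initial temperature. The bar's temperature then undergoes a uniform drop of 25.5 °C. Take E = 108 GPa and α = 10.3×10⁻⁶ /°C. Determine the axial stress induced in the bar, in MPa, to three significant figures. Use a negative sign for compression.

Free thermal expansion αLΔT = 10.3e-6 · 7380 · -25.5 = -1.938 mm.
The walls impose strain ε = −(-1.938)/7380 = 2.6265e-04; σ = Eε = 108000 · 2.6265e-04 = 28.37 MPa.

28.4 MPa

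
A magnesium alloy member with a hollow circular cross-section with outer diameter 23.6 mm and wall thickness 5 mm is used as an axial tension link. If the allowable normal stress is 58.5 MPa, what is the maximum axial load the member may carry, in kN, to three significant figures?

A = 292.2 mm².
P_max = σ_allow · A = 58.5 · 292.2 = 17090 N = 17.09 kN.

17.1 kN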